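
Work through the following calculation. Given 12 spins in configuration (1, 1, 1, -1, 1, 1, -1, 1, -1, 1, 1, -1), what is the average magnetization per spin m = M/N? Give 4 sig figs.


Step 1: Count up spins (+1): 8, down spins (-1): 4
Step 2: Total magnetization M = 8 - 4 = 4
Step 3: m = M/N = 4/12 = 0.3333

0.3333


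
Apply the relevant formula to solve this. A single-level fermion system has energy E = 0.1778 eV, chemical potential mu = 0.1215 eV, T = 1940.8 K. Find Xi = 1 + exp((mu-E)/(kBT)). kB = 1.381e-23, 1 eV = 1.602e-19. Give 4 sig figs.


Step 1: (mu - E) = 0.1215 - 0.1778 = -0.0563 eV
Step 2: x = (mu-E)*eV/(kB*T) = -0.0563*1.602e-19/(1.381e-23*1940.8) = -0.3365
Step 3: exp(x) = 0.7143
Step 4: Xi = 1 + 0.7143 = 1.714

1.714


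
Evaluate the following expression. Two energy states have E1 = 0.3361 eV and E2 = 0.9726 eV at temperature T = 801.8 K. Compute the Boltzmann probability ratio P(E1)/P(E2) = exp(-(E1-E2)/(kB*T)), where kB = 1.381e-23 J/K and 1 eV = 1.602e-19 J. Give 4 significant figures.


Step 1: Compute energy difference dE = E1 - E2 = 0.3361 - 0.9726 = -0.6365 eV
Step 2: Convert to Joules: dE_J = -0.6365 * 1.602e-19 = -1.02e-19 J
Step 3: Compute exponent = -dE_J / (kB * T) = -(-1.02e-19) / (1.381e-23 * 801.8) = 9.209
Step 4: P(E1)/P(E2) = exp(9.209) = 9984

9984


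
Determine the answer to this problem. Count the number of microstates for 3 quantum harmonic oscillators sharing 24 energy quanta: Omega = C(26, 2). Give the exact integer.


Step 1: Use binomial coefficient C(26, 2)
Step 2: Numerator = 26! / 24!
Step 3: Denominator = 2!
Step 4: Omega = 325

325


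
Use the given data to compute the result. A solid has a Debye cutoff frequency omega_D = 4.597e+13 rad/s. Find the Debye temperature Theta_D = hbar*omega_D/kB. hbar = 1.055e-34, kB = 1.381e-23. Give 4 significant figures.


Step 1: hbar*omega_D = 1.055e-34 * 4.597e+13 = 4.85e-21 J
Step 2: Theta_D = 4.85e-21 / 1.381e-23
Step 3: Theta_D = 351.2 K

351.2


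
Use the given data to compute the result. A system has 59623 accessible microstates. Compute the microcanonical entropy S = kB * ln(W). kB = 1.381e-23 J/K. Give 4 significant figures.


Step 1: ln(W) = ln(59623) = 11
Step 2: S = kB * ln(W) = 1.381e-23 * 11
Step 3: S = 1.519e-22 J/K

1.519e-22


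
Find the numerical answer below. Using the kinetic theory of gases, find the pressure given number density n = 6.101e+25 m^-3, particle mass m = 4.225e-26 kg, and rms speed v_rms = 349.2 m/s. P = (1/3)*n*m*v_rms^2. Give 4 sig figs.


Step 1: v_rms^2 = 349.2^2 = 1.219e+05
Step 2: n*m = 6.101e+25*4.225e-26 = 2.578
Step 3: P = (1/3)*2.578*1.219e+05 = 1.048e+05 Pa

1.048e+05


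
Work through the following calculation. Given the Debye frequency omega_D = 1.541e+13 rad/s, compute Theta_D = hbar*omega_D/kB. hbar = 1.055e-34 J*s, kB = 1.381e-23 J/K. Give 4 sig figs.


Step 1: hbar*omega_D = 1.055e-34 * 1.541e+13 = 1.626e-21 J
Step 2: Theta_D = 1.626e-21 / 1.381e-23
Step 3: Theta_D = 117.7 K

117.7


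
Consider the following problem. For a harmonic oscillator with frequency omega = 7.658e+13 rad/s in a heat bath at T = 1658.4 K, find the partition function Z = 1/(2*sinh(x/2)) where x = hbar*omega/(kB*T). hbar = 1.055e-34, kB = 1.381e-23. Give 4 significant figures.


Step 1: Compute x = hbar*omega/(kB*T) = 1.055e-34*7.658e+13/(1.381e-23*1658.4) = 0.3528
Step 2: x/2 = 0.1764
Step 3: sinh(x/2) = 0.1773
Step 4: Z = 1/(2*0.1773) = 2.82

2.82


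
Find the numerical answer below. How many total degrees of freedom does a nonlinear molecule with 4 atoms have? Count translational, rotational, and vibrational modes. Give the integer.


Step 1: Translational DOF = 3
Step 2: Rotational DOF (nonlinear) = 3
Step 3: Vibrational DOF = 3*4 - 6 = 6
Step 4: Total = 3 + 3 + 6 = 12

12


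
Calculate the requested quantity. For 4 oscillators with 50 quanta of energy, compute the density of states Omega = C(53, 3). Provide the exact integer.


Step 1: Use binomial coefficient C(53, 3)
Step 2: Numerator = 53! / 50!
Step 3: Denominator = 3!
Step 4: Omega = 23426

23426


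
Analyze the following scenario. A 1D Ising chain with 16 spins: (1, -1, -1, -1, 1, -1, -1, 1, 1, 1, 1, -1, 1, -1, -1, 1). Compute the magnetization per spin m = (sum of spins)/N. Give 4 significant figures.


Step 1: Count up spins (+1): 8, down spins (-1): 8
Step 2: Total magnetization M = 8 - 8 = 0
Step 3: m = M/N = 0/16 = 0

0


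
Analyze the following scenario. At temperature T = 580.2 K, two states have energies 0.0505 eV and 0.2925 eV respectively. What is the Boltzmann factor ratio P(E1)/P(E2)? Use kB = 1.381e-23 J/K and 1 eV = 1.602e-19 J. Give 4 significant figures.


Step 1: Compute energy difference dE = E1 - E2 = 0.0505 - 0.2925 = -0.242 eV
Step 2: Convert to Joules: dE_J = -0.242 * 1.602e-19 = -3.877e-20 J
Step 3: Compute exponent = -dE_J / (kB * T) = -(-3.877e-20) / (1.381e-23 * 580.2) = 4.838
Step 4: P(E1)/P(E2) = exp(4.838) = 126.3

126.3


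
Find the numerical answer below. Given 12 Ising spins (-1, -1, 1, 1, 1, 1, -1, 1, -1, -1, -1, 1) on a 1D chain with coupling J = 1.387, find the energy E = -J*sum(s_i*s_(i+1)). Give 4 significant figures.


Step 1: Nearest-neighbor products: 1, -1, 1, 1, 1, -1, -1, -1, 1, 1, -1
Step 2: Sum of products = 1
Step 3: E = -1.387 * 1 = -1.387

-1.387


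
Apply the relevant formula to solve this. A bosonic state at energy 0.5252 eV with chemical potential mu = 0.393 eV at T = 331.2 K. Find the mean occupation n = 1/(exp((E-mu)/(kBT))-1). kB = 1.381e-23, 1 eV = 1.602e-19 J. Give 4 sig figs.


Step 1: (E - mu) = 0.1322 eV
Step 2: x = (E-mu)*eV/(kB*T) = 0.1322*1.602e-19/(1.381e-23*331.2) = 4.63
Step 3: exp(x) = 102.5
Step 4: n = 1/(exp(x)-1) = 0.009848

0.009848


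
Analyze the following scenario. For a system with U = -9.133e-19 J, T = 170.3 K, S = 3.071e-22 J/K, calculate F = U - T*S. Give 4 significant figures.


Step 1: T*S = 170.3 * 3.071e-22 = 5.23e-20 J
Step 2: F = U - T*S = -9.133e-19 - 5.23e-20
Step 3: F = -9.656e-19 J

-9.656e-19


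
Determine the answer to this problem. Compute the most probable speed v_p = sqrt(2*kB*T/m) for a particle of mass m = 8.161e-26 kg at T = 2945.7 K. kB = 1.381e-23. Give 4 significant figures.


Step 1: Numerator = 2*kB*T = 2*1.381e-23*2945.7 = 8.136e-20
Step 2: Ratio = 8.136e-20 / 8.161e-26 = 9.969e+05
Step 3: v_p = sqrt(9.969e+05) = 998.5 m/s

998.5


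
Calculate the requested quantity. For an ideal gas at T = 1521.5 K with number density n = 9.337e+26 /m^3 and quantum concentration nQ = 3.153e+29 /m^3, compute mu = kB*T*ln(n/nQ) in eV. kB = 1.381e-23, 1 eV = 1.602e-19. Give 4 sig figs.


Step 1: n/nQ = 9.337e+26/3.153e+29 = 0.002961
Step 2: ln(n/nQ) = -5.822
Step 3: mu = kB*T*ln(n/nQ) = 2.101e-20*-5.822 = -1.223e-19 J
Step 4: Convert to eV: -1.223e-19/1.602e-19 = -0.7636 eV

-0.7636


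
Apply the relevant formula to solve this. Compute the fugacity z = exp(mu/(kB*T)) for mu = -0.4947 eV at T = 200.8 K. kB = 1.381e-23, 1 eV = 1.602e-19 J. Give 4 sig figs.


Step 1: Convert mu to Joules: -0.4947*1.602e-19 = -7.925e-20 J
Step 2: kB*T = 1.381e-23*200.8 = 2.773e-21 J
Step 3: mu/(kB*T) = -28.58
Step 4: z = exp(-28.58) = 3.875e-13

3.875e-13


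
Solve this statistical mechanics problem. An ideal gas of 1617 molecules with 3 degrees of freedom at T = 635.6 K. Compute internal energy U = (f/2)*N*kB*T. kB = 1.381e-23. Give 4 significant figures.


Step 1: f/2 = 3/2 = 1.5
Step 2: N*kB*T = 1617*1.381e-23*635.6 = 1.419e-17
Step 3: U = 1.5 * 1.419e-17 = 2.129e-17 J

2.129e-17


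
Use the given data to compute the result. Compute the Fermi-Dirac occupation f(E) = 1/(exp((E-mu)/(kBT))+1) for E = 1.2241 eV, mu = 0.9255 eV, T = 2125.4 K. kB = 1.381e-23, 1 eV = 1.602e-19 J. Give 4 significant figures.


Step 1: (E - mu) = 1.2241 - 0.9255 = 0.2986 eV
Step 2: Convert: (E-mu)*eV = 4.784e-20 J
Step 3: x = (E-mu)*eV/(kB*T) = 1.63
Step 4: f = 1/(exp(1.63)+1) = 0.1639

0.1639


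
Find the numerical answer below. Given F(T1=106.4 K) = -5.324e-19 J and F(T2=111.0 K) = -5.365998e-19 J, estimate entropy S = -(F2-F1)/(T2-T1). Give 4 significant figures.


Step 1: dF = F2 - F1 = -5.365998e-19 - (-5.324e-19) = -4.1998e-21 J
Step 2: dT = T2 - T1 = 111.0 - 106.4 = 4.6 K
Step 3: S = -dF/dT = -(-4.1998e-21)/4.6 = 9.13e-22 J/K

9.13e-22


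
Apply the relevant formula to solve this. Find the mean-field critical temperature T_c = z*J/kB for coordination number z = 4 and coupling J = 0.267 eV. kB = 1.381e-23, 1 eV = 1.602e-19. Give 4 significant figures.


Step 1: z*J = 4*0.267 = 1.068 eV
Step 2: Convert to Joules: 1.068*1.602e-19 = 1.711e-19 J
Step 3: T_c = 1.711e-19 / 1.381e-23 = 1.239e+04 K

1.239e+04


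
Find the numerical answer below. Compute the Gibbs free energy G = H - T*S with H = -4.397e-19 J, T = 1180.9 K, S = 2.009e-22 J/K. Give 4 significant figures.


Step 1: T*S = 1180.9 * 2.009e-22 = 2.372e-19 J
Step 2: G = H - T*S = -4.397e-19 - 2.372e-19
Step 3: G = -6.769e-19 J

-6.769e-19


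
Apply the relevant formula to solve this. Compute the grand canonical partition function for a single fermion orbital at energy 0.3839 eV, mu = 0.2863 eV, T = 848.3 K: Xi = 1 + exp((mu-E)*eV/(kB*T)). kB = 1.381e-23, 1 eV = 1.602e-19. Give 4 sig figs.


Step 1: (mu - E) = 0.2863 - 0.3839 = -0.0976 eV
Step 2: x = (mu-E)*eV/(kB*T) = -0.0976*1.602e-19/(1.381e-23*848.3) = -1.335
Step 3: exp(x) = 0.2632
Step 4: Xi = 1 + 0.2632 = 1.263

1.263


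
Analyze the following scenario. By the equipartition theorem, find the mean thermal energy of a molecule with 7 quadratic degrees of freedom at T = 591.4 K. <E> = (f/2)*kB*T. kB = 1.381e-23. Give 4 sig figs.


Step 1: f/2 = 7/2 = 3.5
Step 2: kB*T = 1.381e-23 * 591.4 = 8.167e-21
Step 3: <E> = 3.5 * 8.167e-21 = 2.859e-20 J

2.859e-20


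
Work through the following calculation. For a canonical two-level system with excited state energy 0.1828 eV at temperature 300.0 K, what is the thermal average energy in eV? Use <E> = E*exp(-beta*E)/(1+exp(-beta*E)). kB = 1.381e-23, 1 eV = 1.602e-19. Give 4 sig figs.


Step 1: beta*E = 0.1828*1.602e-19/(1.381e-23*300.0) = 7.068
Step 2: exp(-beta*E) = 0.0008516
Step 3: <E> = 0.1828*0.0008516/(1+0.0008516) = 0.0001555 eV

0.0001555


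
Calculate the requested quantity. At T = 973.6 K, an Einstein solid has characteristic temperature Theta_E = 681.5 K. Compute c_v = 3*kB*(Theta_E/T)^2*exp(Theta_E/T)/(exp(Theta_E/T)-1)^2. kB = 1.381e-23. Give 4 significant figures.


Step 1: x = Theta_E/T = 681.5/973.6 = 0.7
Step 2: x^2 = 0.49
Step 3: exp(x) = 2.014
Step 4: c_v = 3*1.381e-23*0.49*2.014/(2.014-1)^2 = 3.978e-23

3.978e-23


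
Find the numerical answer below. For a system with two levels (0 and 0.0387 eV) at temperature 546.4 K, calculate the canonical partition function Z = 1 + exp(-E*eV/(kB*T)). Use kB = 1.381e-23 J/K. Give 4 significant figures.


Step 1: Compute beta*E = E*eV/(kB*T) = 0.0387*1.602e-19/(1.381e-23*546.4) = 0.8216
Step 2: exp(-beta*E) = exp(-0.8216) = 0.4397
Step 3: Z = 1 + 0.4397 = 1.44

1.44


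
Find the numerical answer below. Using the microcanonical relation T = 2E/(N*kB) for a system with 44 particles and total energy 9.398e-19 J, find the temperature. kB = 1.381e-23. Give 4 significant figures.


Step 1: Numerator = 2*E = 2*9.398e-19 = 1.88e-18 J
Step 2: Denominator = N*kB = 44*1.381e-23 = 6.076e-22
Step 3: T = 1.88e-18 / 6.076e-22 = 3093 K

3093


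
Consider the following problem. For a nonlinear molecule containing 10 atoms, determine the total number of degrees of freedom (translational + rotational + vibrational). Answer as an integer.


Step 1: Translational DOF = 3
Step 2: Rotational DOF (nonlinear) = 3
Step 3: Vibrational DOF = 3*10 - 6 = 24
Step 4: Total = 3 + 3 + 24 = 30

30


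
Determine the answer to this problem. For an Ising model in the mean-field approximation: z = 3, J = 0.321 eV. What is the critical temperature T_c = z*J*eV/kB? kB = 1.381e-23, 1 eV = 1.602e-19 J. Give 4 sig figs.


Step 1: z*J = 3*0.321 = 0.963 eV
Step 2: Convert to Joules: 0.963*1.602e-19 = 1.543e-19 J
Step 3: T_c = 1.543e-19 / 1.381e-23 = 1.117e+04 K

1.117e+04


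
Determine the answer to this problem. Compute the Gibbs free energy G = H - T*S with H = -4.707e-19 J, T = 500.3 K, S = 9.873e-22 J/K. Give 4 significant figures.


Step 1: T*S = 500.3 * 9.873e-22 = 4.939e-19 J
Step 2: G = H - T*S = -4.707e-19 - 4.939e-19
Step 3: G = -9.646e-19 J

-9.646e-19


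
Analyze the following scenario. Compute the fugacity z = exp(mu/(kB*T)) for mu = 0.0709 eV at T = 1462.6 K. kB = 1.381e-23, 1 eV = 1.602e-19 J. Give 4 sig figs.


Step 1: Convert mu to Joules: 0.0709*1.602e-19 = 1.136e-20 J
Step 2: kB*T = 1.381e-23*1462.6 = 2.02e-20 J
Step 3: mu/(kB*T) = 0.5623
Step 4: z = exp(0.5623) = 1.755

1.755


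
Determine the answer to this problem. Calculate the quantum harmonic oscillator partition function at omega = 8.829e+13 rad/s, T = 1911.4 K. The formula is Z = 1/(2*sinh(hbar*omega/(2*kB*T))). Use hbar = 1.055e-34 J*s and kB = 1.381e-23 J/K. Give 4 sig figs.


Step 1: Compute x = hbar*omega/(kB*T) = 1.055e-34*8.829e+13/(1.381e-23*1911.4) = 0.3529
Step 2: x/2 = 0.1764
Step 3: sinh(x/2) = 0.1774
Step 4: Z = 1/(2*0.1774) = 2.819

2.819


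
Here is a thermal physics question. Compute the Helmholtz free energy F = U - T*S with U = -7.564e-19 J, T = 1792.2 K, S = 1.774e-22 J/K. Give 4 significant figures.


Step 1: T*S = 1792.2 * 1.774e-22 = 3.179e-19 J
Step 2: F = U - T*S = -7.564e-19 - 3.179e-19
Step 3: F = -1.074e-18 J

-1.074e-18


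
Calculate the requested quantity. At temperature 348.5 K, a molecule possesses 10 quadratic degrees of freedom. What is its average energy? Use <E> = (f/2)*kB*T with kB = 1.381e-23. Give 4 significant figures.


Step 1: f/2 = 10/2 = 5
Step 2: kB*T = 1.381e-23 * 348.5 = 4.813e-21
Step 3: <E> = 5 * 4.813e-21 = 2.406e-20 J

2.406e-20


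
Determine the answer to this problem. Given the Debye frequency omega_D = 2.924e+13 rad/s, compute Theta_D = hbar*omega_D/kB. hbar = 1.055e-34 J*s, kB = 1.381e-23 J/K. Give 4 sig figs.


Step 1: hbar*omega_D = 1.055e-34 * 2.924e+13 = 3.085e-21 J
Step 2: Theta_D = 3.085e-21 / 1.381e-23
Step 3: Theta_D = 223.4 K

223.4


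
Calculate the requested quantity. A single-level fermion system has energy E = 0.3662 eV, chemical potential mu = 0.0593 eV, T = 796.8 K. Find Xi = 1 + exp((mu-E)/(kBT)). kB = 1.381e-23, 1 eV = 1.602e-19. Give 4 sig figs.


Step 1: (mu - E) = 0.0593 - 0.3662 = -0.3069 eV
Step 2: x = (mu-E)*eV/(kB*T) = -0.3069*1.602e-19/(1.381e-23*796.8) = -4.468
Step 3: exp(x) = 0.01147
Step 4: Xi = 1 + 0.01147 = 1.011

1.011


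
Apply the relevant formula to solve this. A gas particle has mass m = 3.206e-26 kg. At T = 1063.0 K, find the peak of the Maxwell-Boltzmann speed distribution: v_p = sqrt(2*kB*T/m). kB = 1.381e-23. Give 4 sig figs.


Step 1: Numerator = 2*kB*T = 2*1.381e-23*1063.0 = 2.936e-20
Step 2: Ratio = 2.936e-20 / 3.206e-26 = 9.158e+05
Step 3: v_p = sqrt(9.158e+05) = 957 m/s

957


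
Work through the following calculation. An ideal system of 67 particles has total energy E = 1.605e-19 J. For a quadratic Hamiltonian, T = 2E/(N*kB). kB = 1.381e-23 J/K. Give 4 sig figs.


Step 1: Numerator = 2*E = 2*1.605e-19 = 3.21e-19 J
Step 2: Denominator = N*kB = 67*1.381e-23 = 9.253e-22
Step 3: T = 3.21e-19 / 9.253e-22 = 346.9 K

346.9


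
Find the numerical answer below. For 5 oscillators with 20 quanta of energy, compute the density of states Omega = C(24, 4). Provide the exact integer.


Step 1: Use binomial coefficient C(24, 4)
Step 2: Numerator = 24! / 20!
Step 3: Denominator = 4!
Step 4: Omega = 10626

10626


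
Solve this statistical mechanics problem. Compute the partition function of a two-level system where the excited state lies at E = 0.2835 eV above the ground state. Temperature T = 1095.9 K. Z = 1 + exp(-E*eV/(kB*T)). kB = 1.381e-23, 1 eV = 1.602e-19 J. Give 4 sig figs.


Step 1: Compute beta*E = E*eV/(kB*T) = 0.2835*1.602e-19/(1.381e-23*1095.9) = 3.001
Step 2: exp(-beta*E) = exp(-3.001) = 0.04974
Step 3: Z = 1 + 0.04974 = 1.05

1.05


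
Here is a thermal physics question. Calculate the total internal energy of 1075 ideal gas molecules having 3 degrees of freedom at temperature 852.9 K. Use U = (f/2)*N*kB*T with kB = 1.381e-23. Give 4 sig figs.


Step 1: f/2 = 3/2 = 1.5
Step 2: N*kB*T = 1075*1.381e-23*852.9 = 1.266e-17
Step 3: U = 1.5 * 1.266e-17 = 1.899e-17 J

1.899e-17


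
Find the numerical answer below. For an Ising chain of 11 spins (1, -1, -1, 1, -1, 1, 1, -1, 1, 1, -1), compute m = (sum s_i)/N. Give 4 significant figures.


Step 1: Count up spins (+1): 6, down spins (-1): 5
Step 2: Total magnetization M = 6 - 5 = 1
Step 3: m = M/N = 1/11 = 0.09091

0.09091


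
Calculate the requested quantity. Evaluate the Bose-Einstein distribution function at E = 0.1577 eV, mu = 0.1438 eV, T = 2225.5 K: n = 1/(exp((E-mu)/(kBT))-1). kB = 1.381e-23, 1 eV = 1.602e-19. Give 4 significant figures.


Step 1: (E - mu) = 0.0139 eV
Step 2: x = (E-mu)*eV/(kB*T) = 0.0139*1.602e-19/(1.381e-23*2225.5) = 0.07245
Step 3: exp(x) = 1.075
Step 4: n = 1/(exp(x)-1) = 13.31

13.31


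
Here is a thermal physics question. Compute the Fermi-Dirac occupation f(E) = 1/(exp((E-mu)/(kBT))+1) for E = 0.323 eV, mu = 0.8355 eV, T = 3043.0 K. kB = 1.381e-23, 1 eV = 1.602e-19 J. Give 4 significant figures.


Step 1: (E - mu) = 0.323 - 0.8355 = -0.5125 eV
Step 2: Convert: (E-mu)*eV = -8.21e-20 J
Step 3: x = (E-mu)*eV/(kB*T) = -1.954
Step 4: f = 1/(exp(-1.954)+1) = 0.8759

0.8759


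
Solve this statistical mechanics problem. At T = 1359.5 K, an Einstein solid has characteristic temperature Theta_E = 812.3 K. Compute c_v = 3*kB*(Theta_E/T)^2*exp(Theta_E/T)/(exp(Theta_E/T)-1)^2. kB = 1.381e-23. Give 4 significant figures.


Step 1: x = Theta_E/T = 812.3/1359.5 = 0.5975
Step 2: x^2 = 0.357
Step 3: exp(x) = 1.818
Step 4: c_v = 3*1.381e-23*0.357*1.818/(1.818-1)^2 = 4.022e-23

4.022e-23


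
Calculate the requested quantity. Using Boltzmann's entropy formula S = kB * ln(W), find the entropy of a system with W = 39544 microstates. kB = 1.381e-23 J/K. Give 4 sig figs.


Step 1: ln(W) = ln(39544) = 10.59
Step 2: S = kB * ln(W) = 1.381e-23 * 10.59
Step 3: S = 1.462e-22 J/K

1.462e-22


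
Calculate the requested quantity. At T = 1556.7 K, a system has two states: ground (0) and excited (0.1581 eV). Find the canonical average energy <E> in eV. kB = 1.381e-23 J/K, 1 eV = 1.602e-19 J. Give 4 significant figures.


Step 1: beta*E = 0.1581*1.602e-19/(1.381e-23*1556.7) = 1.178
Step 2: exp(-beta*E) = 0.3079
Step 3: <E> = 0.1581*0.3079/(1+0.3079) = 0.03721 eV

0.03721


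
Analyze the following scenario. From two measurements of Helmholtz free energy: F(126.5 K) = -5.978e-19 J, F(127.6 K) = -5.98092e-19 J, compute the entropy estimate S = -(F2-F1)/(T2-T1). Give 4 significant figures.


Step 1: dF = F2 - F1 = -5.98092e-19 - (-5.978e-19) = -2.92e-22 J
Step 2: dT = T2 - T1 = 127.6 - 126.5 = 1.1 K
Step 3: S = -dF/dT = -(-2.92e-22)/1.1 = 2.655e-22 J/K

2.655e-22


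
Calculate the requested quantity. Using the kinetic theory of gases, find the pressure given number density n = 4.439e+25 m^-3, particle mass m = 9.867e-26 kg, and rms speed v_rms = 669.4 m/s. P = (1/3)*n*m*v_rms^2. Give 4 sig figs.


Step 1: v_rms^2 = 669.4^2 = 4.481e+05
Step 2: n*m = 4.439e+25*9.867e-26 = 4.38
Step 3: P = (1/3)*4.38*4.481e+05 = 6.542e+05 Pa

6.542e+05


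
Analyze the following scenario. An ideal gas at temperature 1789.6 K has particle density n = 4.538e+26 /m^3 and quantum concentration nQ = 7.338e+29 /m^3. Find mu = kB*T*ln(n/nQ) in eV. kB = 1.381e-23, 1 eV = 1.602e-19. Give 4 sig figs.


Step 1: n/nQ = 4.538e+26/7.338e+29 = 0.0006184
Step 2: ln(n/nQ) = -7.388
Step 3: mu = kB*T*ln(n/nQ) = 2.471e-20*-7.388 = -1.826e-19 J
Step 4: Convert to eV: -1.826e-19/1.602e-19 = -1.14 eV

-1.14


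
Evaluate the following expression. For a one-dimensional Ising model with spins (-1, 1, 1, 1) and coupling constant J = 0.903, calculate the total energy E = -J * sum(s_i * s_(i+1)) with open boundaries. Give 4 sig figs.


Step 1: Nearest-neighbor products: -1, 1, 1
Step 2: Sum of products = 1
Step 3: E = -0.903 * 1 = -0.903

-0.903


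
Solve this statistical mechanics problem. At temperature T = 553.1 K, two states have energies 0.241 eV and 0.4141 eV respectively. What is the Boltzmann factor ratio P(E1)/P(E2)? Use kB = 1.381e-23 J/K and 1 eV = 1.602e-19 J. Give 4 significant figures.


Step 1: Compute energy difference dE = E1 - E2 = 0.241 - 0.4141 = -0.1731 eV
Step 2: Convert to Joules: dE_J = -0.1731 * 1.602e-19 = -2.773e-20 J
Step 3: Compute exponent = -dE_J / (kB * T) = -(-2.773e-20) / (1.381e-23 * 553.1) = 3.63
Step 4: P(E1)/P(E2) = exp(3.63) = 37.73

37.73


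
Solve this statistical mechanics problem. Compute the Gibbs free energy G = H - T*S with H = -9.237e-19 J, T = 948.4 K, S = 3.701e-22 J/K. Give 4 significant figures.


Step 1: T*S = 948.4 * 3.701e-22 = 3.51e-19 J
Step 2: G = H - T*S = -9.237e-19 - 3.51e-19
Step 3: G = -1.275e-18 J

-1.275e-18


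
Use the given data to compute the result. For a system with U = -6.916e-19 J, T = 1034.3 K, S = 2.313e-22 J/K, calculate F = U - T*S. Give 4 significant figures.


Step 1: T*S = 1034.3 * 2.313e-22 = 2.392e-19 J
Step 2: F = U - T*S = -6.916e-19 - 2.392e-19
Step 3: F = -9.308e-19 J

-9.308e-19


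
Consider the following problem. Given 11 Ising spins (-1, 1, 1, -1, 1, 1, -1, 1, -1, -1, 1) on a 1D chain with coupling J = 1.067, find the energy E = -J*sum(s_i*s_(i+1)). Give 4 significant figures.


Step 1: Nearest-neighbor products: -1, 1, -1, -1, 1, -1, -1, -1, 1, -1
Step 2: Sum of products = -4
Step 3: E = -1.067 * -4 = 4.268

4.268


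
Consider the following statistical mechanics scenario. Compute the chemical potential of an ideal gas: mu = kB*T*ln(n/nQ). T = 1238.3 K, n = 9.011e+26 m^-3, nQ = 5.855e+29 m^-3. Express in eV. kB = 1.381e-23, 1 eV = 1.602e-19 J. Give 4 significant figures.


Step 1: n/nQ = 9.011e+26/5.855e+29 = 0.001539
Step 2: ln(n/nQ) = -6.477
Step 3: mu = kB*T*ln(n/nQ) = 1.71e-20*-6.477 = -1.108e-19 J
Step 4: Convert to eV: -1.108e-19/1.602e-19 = -0.6914 eV

-0.6914


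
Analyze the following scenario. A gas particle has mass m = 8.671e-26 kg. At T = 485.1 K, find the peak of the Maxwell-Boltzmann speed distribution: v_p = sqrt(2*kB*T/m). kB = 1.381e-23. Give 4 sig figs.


Step 1: Numerator = 2*kB*T = 2*1.381e-23*485.1 = 1.34e-20
Step 2: Ratio = 1.34e-20 / 8.671e-26 = 1.545e+05
Step 3: v_p = sqrt(1.545e+05) = 393.1 m/s

393.1


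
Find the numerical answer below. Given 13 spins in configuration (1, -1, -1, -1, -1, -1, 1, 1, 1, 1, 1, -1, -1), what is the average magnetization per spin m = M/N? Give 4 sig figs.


Step 1: Count up spins (+1): 6, down spins (-1): 7
Step 2: Total magnetization M = 6 - 7 = -1
Step 3: m = M/N = -1/13 = -0.07692

-0.07692


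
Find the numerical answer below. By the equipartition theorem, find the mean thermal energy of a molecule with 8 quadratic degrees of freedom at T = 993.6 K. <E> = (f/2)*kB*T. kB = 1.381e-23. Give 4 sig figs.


Step 1: f/2 = 8/2 = 4
Step 2: kB*T = 1.381e-23 * 993.6 = 1.372e-20
Step 3: <E> = 4 * 1.372e-20 = 5.489e-20 J

5.489e-20


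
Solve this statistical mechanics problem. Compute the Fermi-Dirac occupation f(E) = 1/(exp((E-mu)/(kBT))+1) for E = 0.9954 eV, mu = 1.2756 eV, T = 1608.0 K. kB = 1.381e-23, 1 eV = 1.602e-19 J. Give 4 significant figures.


Step 1: (E - mu) = 0.9954 - 1.2756 = -0.2802 eV
Step 2: Convert: (E-mu)*eV = -4.489e-20 J
Step 3: x = (E-mu)*eV/(kB*T) = -2.021
Step 4: f = 1/(exp(-2.021)+1) = 0.883

0.883


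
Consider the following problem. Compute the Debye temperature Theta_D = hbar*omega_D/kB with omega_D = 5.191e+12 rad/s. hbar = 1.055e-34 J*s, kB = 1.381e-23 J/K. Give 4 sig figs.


Step 1: hbar*omega_D = 1.055e-34 * 5.191e+12 = 5.477e-22 J
Step 2: Theta_D = 5.477e-22 / 1.381e-23
Step 3: Theta_D = 39.66 K

39.66


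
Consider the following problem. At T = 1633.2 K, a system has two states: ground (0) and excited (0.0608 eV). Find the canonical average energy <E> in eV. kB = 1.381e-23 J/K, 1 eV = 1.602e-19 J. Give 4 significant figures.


Step 1: beta*E = 0.0608*1.602e-19/(1.381e-23*1633.2) = 0.4319
Step 2: exp(-beta*E) = 0.6493
Step 3: <E> = 0.0608*0.6493/(1+0.6493) = 0.02394 eV

0.02394


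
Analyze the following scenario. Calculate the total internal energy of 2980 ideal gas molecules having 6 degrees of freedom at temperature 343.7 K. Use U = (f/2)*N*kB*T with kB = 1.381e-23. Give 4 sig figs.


Step 1: f/2 = 6/2 = 3.0
Step 2: N*kB*T = 2980*1.381e-23*343.7 = 1.414e-17
Step 3: U = 3.0 * 1.414e-17 = 4.243e-17 J

4.243e-17


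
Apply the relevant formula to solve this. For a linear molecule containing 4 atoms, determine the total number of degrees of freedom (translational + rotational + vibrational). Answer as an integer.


Step 1: Translational DOF = 3
Step 2: Rotational DOF (linear) = 2
Step 3: Vibrational DOF = 3*4 - 5 = 7
Step 4: Total = 3 + 2 + 7 = 12

12


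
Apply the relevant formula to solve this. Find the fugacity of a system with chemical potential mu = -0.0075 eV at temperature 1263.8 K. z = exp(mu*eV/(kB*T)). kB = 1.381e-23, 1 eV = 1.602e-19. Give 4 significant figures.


Step 1: Convert mu to Joules: -0.0075*1.602e-19 = -1.201e-21 J
Step 2: kB*T = 1.381e-23*1263.8 = 1.745e-20 J
Step 3: mu/(kB*T) = -0.06884
Step 4: z = exp(-0.06884) = 0.9335

0.9335


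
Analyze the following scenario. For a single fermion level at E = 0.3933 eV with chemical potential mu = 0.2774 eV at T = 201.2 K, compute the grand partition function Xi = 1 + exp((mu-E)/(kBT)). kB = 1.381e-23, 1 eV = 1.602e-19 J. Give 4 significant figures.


Step 1: (mu - E) = 0.2774 - 0.3933 = -0.1159 eV
Step 2: x = (mu-E)*eV/(kB*T) = -0.1159*1.602e-19/(1.381e-23*201.2) = -6.682
Step 3: exp(x) = 0.001253
Step 4: Xi = 1 + 0.001253 = 1.001

1.001


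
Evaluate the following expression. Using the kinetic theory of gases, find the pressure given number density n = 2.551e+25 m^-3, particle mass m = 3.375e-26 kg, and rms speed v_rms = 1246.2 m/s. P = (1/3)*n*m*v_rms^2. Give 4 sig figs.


Step 1: v_rms^2 = 1246.2^2 = 1.553e+06
Step 2: n*m = 2.551e+25*3.375e-26 = 0.861
Step 3: P = (1/3)*0.861*1.553e+06 = 4.457e+05 Pa

4.457e+05


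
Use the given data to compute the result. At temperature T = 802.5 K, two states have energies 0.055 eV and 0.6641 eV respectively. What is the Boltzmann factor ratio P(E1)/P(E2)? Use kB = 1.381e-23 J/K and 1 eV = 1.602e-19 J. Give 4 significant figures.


Step 1: Compute energy difference dE = E1 - E2 = 0.055 - 0.6641 = -0.6091 eV
Step 2: Convert to Joules: dE_J = -0.6091 * 1.602e-19 = -9.758e-20 J
Step 3: Compute exponent = -dE_J / (kB * T) = -(-9.758e-20) / (1.381e-23 * 802.5) = 8.805
Step 4: P(E1)/P(E2) = exp(8.805) = 6665

6665


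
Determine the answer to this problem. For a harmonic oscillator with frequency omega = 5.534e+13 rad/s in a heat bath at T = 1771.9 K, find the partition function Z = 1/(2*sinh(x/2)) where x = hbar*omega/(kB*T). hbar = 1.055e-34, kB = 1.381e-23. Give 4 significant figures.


Step 1: Compute x = hbar*omega/(kB*T) = 1.055e-34*5.534e+13/(1.381e-23*1771.9) = 0.2386
Step 2: x/2 = 0.1193
Step 3: sinh(x/2) = 0.1196
Step 4: Z = 1/(2*0.1196) = 4.181

4.181


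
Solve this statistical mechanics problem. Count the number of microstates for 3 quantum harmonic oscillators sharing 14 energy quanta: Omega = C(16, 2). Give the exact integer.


Step 1: Use binomial coefficient C(16, 2)
Step 2: Numerator = 16! / 14!
Step 3: Denominator = 2!
Step 4: Omega = 120

120


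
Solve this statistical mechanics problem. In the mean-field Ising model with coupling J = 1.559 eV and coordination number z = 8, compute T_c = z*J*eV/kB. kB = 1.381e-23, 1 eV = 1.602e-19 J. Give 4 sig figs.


Step 1: z*J = 8*1.559 = 12.47 eV
Step 2: Convert to Joules: 12.47*1.602e-19 = 1.998e-18 J
Step 3: T_c = 1.998e-18 / 1.381e-23 = 1.447e+05 K

1.447e+05


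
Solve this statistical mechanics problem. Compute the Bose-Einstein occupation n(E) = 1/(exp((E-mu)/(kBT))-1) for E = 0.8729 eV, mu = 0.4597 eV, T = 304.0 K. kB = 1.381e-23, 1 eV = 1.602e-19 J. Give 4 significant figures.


Step 1: (E - mu) = 0.4132 eV
Step 2: x = (E-mu)*eV/(kB*T) = 0.4132*1.602e-19/(1.381e-23*304.0) = 15.77
Step 3: exp(x) = 7.041e+06
Step 4: n = 1/(exp(x)-1) = 1.42e-07

1.42e-07


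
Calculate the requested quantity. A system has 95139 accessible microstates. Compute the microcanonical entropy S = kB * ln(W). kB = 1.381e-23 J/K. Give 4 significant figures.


Step 1: ln(W) = ln(95139) = 11.46
Step 2: S = kB * ln(W) = 1.381e-23 * 11.46
Step 3: S = 1.583e-22 J/K

1.583e-22


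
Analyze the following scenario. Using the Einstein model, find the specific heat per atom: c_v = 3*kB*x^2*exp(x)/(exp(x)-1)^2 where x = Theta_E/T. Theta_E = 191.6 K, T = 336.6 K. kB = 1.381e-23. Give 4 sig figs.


Step 1: x = Theta_E/T = 191.6/336.6 = 0.5692
Step 2: x^2 = 0.324
Step 3: exp(x) = 1.767
Step 4: c_v = 3*1.381e-23*0.324*1.767/(1.767-1)^2 = 4.033e-23

4.033e-23


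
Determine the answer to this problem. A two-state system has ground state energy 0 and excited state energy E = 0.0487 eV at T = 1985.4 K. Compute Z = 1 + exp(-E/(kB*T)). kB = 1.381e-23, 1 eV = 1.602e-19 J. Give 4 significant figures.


Step 1: Compute beta*E = E*eV/(kB*T) = 0.0487*1.602e-19/(1.381e-23*1985.4) = 0.2845
Step 2: exp(-beta*E) = exp(-0.2845) = 0.7524
Step 3: Z = 1 + 0.7524 = 1.752

1.752


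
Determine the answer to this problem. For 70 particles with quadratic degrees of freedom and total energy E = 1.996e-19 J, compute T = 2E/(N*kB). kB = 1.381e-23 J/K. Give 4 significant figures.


Step 1: Numerator = 2*E = 2*1.996e-19 = 3.992e-19 J
Step 2: Denominator = N*kB = 70*1.381e-23 = 9.667e-22
Step 3: T = 3.992e-19 / 9.667e-22 = 413 K

413


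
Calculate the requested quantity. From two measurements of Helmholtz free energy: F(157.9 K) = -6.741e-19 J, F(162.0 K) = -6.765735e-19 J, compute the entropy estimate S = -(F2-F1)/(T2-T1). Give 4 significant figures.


Step 1: dF = F2 - F1 = -6.765735e-19 - (-6.741e-19) = -2.4735e-21 J
Step 2: dT = T2 - T1 = 162.0 - 157.9 = 4.1 K
Step 3: S = -dF/dT = -(-2.4735e-21)/4.1 = 6.033e-22 J/K

6.033e-22


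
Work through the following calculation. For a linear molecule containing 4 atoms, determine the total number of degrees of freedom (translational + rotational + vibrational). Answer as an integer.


Step 1: Translational DOF = 3
Step 2: Rotational DOF (linear) = 2
Step 3: Vibrational DOF = 3*4 - 5 = 7
Step 4: Total = 3 + 2 + 7 = 12

12


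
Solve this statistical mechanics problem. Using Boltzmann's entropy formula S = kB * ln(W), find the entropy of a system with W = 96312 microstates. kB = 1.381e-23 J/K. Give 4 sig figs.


Step 1: ln(W) = ln(96312) = 11.48
Step 2: S = kB * ln(W) = 1.381e-23 * 11.48
Step 3: S = 1.585e-22 J/K

1.585e-22


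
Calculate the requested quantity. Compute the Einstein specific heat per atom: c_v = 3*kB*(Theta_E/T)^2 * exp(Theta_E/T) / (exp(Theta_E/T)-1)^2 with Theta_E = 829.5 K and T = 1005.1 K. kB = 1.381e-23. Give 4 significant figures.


Step 1: x = Theta_E/T = 829.5/1005.1 = 0.8253
Step 2: x^2 = 0.6811
Step 3: exp(x) = 2.283
Step 4: c_v = 3*1.381e-23*0.6811*2.283/(2.283-1)^2 = 3.916e-23

3.916e-23


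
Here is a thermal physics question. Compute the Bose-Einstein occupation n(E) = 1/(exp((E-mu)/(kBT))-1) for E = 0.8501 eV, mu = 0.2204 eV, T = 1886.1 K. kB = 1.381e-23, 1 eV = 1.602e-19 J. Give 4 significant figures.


Step 1: (E - mu) = 0.6297 eV
Step 2: x = (E-mu)*eV/(kB*T) = 0.6297*1.602e-19/(1.381e-23*1886.1) = 3.873
Step 3: exp(x) = 48.08
Step 4: n = 1/(exp(x)-1) = 0.02124

0.02124


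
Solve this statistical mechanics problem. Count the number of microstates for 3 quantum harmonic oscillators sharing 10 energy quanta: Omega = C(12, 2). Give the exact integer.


Step 1: Use binomial coefficient C(12, 2)
Step 2: Numerator = 12! / 10!
Step 3: Denominator = 2!
Step 4: Omega = 66

66


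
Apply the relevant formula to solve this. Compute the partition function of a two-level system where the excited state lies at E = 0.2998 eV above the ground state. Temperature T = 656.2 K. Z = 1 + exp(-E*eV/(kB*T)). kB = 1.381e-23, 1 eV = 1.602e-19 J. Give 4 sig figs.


Step 1: Compute beta*E = E*eV/(kB*T) = 0.2998*1.602e-19/(1.381e-23*656.2) = 5.3
Step 2: exp(-beta*E) = exp(-5.3) = 0.004992
Step 3: Z = 1 + 0.004992 = 1.005

1.005


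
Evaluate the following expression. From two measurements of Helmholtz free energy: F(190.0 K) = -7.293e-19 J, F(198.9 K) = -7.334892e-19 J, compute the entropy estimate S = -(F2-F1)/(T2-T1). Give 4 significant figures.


Step 1: dF = F2 - F1 = -7.334892e-19 - (-7.293e-19) = -4.1892e-21 J
Step 2: dT = T2 - T1 = 198.9 - 190.0 = 8.9 K
Step 3: S = -dF/dT = -(-4.1892e-21)/8.9 = 4.707e-22 J/K

4.707e-22


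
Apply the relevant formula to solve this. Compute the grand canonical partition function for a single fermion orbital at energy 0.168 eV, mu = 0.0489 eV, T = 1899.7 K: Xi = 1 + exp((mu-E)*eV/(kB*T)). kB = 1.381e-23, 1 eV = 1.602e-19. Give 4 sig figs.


Step 1: (mu - E) = 0.0489 - 0.168 = -0.1191 eV
Step 2: x = (mu-E)*eV/(kB*T) = -0.1191*1.602e-19/(1.381e-23*1899.7) = -0.7273
Step 3: exp(x) = 0.4832
Step 4: Xi = 1 + 0.4832 = 1.483

1.483


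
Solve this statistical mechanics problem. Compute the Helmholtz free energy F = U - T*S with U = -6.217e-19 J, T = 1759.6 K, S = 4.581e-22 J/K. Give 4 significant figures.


Step 1: T*S = 1759.6 * 4.581e-22 = 8.061e-19 J
Step 2: F = U - T*S = -6.217e-19 - 8.061e-19
Step 3: F = -1.428e-18 J

-1.428e-18


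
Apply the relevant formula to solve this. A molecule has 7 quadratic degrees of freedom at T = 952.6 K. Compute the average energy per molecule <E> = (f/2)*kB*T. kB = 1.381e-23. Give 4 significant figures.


Step 1: f/2 = 7/2 = 3.5
Step 2: kB*T = 1.381e-23 * 952.6 = 1.316e-20
Step 3: <E> = 3.5 * 1.316e-20 = 4.604e-20 J

4.604e-20


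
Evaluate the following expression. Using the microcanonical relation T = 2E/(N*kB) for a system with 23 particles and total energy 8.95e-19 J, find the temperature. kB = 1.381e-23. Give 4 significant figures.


Step 1: Numerator = 2*E = 2*8.95e-19 = 1.79e-18 J
Step 2: Denominator = N*kB = 23*1.381e-23 = 3.176e-22
Step 3: T = 1.79e-18 / 3.176e-22 = 5635 K

5635


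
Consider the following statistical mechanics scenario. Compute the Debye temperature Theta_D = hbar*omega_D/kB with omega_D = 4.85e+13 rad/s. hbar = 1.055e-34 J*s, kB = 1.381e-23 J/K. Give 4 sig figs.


Step 1: hbar*omega_D = 1.055e-34 * 4.85e+13 = 5.117e-21 J
Step 2: Theta_D = 5.117e-21 / 1.381e-23
Step 3: Theta_D = 370.5 K

370.5


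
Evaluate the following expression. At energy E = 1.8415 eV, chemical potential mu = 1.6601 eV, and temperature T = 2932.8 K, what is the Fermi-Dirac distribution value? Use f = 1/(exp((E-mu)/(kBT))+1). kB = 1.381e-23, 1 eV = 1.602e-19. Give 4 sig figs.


Step 1: (E - mu) = 1.8415 - 1.6601 = 0.1814 eV
Step 2: Convert: (E-mu)*eV = 2.906e-20 J
Step 3: x = (E-mu)*eV/(kB*T) = 0.7175
Step 4: f = 1/(exp(0.7175)+1) = 0.3279

0.3279


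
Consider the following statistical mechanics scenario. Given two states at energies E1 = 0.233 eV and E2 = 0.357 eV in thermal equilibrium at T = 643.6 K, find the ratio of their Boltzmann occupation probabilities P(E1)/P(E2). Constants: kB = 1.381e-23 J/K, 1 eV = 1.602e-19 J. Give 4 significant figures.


Step 1: Compute energy difference dE = E1 - E2 = 0.233 - 0.357 = -0.124 eV
Step 2: Convert to Joules: dE_J = -0.124 * 1.602e-19 = -1.986e-20 J
Step 3: Compute exponent = -dE_J / (kB * T) = -(-1.986e-20) / (1.381e-23 * 643.6) = 2.235
Step 4: P(E1)/P(E2) = exp(2.235) = 9.346

9.346


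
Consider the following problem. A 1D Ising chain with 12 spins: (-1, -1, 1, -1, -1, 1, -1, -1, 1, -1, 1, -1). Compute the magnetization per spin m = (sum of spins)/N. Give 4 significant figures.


Step 1: Count up spins (+1): 4, down spins (-1): 8
Step 2: Total magnetization M = 4 - 8 = -4
Step 3: m = M/N = -4/12 = -0.3333

-0.3333


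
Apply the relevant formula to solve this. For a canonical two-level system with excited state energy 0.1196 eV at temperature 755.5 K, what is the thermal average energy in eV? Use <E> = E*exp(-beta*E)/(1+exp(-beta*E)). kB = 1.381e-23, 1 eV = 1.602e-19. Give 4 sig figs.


Step 1: beta*E = 0.1196*1.602e-19/(1.381e-23*755.5) = 1.836
Step 2: exp(-beta*E) = 0.1594
Step 3: <E> = 0.1196*0.1594/(1+0.1594) = 0.01644 eV

0.01644


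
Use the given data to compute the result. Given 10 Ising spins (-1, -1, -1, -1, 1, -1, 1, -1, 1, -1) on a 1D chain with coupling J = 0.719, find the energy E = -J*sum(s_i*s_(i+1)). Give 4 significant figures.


Step 1: Nearest-neighbor products: 1, 1, 1, -1, -1, -1, -1, -1, -1
Step 2: Sum of products = -3
Step 3: E = -0.719 * -3 = 2.157

2.157


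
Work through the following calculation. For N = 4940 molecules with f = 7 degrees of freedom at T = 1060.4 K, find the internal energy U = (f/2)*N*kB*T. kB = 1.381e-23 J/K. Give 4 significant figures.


Step 1: f/2 = 7/2 = 3.5
Step 2: N*kB*T = 4940*1.381e-23*1060.4 = 7.234e-17
Step 3: U = 3.5 * 7.234e-17 = 2.532e-16 J

2.532e-16


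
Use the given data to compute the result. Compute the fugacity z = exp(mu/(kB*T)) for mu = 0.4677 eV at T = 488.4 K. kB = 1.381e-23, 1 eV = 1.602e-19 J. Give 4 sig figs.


Step 1: Convert mu to Joules: 0.4677*1.602e-19 = 7.493e-20 J
Step 2: kB*T = 1.381e-23*488.4 = 6.745e-21 J
Step 3: mu/(kB*T) = 11.11
Step 4: z = exp(11.11) = 6.674e+04

6.674e+04


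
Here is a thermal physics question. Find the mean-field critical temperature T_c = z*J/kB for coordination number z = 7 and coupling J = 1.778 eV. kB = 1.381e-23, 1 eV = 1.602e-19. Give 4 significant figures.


Step 1: z*J = 7*1.778 = 12.45 eV
Step 2: Convert to Joules: 12.45*1.602e-19 = 1.994e-18 J
Step 3: T_c = 1.994e-18 / 1.381e-23 = 1.444e+05 K

1.444e+05


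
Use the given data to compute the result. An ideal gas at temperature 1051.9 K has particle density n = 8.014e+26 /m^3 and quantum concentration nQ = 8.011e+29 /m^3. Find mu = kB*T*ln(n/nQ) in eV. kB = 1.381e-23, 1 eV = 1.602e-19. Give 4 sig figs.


Step 1: n/nQ = 8.014e+26/8.011e+29 = 0.001
Step 2: ln(n/nQ) = -6.907
Step 3: mu = kB*T*ln(n/nQ) = 1.453e-20*-6.907 = -1.003e-19 J
Step 4: Convert to eV: -1.003e-19/1.602e-19 = -0.6264 eV

-0.6264


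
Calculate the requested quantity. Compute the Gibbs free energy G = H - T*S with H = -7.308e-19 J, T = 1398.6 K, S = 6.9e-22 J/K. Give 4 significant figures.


Step 1: T*S = 1398.6 * 6.9e-22 = 9.65e-19 J
Step 2: G = H - T*S = -7.308e-19 - 9.65e-19
Step 3: G = -1.696e-18 J

-1.696e-18


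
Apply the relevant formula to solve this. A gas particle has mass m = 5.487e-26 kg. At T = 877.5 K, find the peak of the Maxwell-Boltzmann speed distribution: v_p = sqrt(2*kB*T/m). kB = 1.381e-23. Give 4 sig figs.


Step 1: Numerator = 2*kB*T = 2*1.381e-23*877.5 = 2.424e-20
Step 2: Ratio = 2.424e-20 / 5.487e-26 = 4.417e+05
Step 3: v_p = sqrt(4.417e+05) = 664.6 m/s

664.6


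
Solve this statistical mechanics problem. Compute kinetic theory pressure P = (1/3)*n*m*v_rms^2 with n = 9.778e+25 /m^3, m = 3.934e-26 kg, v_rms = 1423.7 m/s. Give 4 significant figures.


Step 1: v_rms^2 = 1423.7^2 = 2.027e+06
Step 2: n*m = 9.778e+25*3.934e-26 = 3.847
Step 3: P = (1/3)*3.847*2.027e+06 = 2.599e+06 Pa

2.599e+06


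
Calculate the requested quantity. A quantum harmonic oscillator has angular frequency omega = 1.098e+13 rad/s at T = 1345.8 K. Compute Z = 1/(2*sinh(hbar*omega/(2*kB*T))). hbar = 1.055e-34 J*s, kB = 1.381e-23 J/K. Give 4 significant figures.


Step 1: Compute x = hbar*omega/(kB*T) = 1.055e-34*1.098e+13/(1.381e-23*1345.8) = 0.06233
Step 2: x/2 = 0.03116
Step 3: sinh(x/2) = 0.03117
Step 4: Z = 1/(2*0.03117) = 16.04

16.04


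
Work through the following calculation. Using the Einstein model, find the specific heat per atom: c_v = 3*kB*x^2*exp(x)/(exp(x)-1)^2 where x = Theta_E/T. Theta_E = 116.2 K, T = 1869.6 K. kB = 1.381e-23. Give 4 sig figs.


Step 1: x = Theta_E/T = 116.2/1869.6 = 0.06215
Step 2: x^2 = 0.003863
Step 3: exp(x) = 1.064
Step 4: c_v = 3*1.381e-23*0.003863*1.064/(1.064-1)^2 = 4.142e-23

4.142e-23
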